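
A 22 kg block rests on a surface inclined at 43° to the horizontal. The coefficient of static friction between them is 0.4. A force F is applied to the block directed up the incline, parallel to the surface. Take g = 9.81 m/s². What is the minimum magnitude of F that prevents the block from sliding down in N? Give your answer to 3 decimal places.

The normal force is N = mg cos 43° = 157.841 N. With F at its minimum the block is on the verge of sliding down, so static friction is at its maximum μ_s N = 0.4 × 157.841 = 63.136 N and acts up the slope.
Equilibrium along the incline: F + μ_s N = mg sin 43°, so F = 147.189 − 63.136 = 84.053 N.

84.053 N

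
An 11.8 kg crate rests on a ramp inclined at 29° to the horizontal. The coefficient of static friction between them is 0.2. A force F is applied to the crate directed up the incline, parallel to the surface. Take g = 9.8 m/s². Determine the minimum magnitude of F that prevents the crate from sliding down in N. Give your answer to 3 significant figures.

The normal force is N = mg cos 29° = 101.141 N. With F at its minimum the crate is on the verge of sliding down, so static friction is at its maximum μ_s N = 0.2 × 101.141 = 20.228 N and acts up the slope.
Equilibrium along the incline: F + μ_s N = mg sin 29°, so F = 56.063 − 20.228 = 35.835 N.

35.8 N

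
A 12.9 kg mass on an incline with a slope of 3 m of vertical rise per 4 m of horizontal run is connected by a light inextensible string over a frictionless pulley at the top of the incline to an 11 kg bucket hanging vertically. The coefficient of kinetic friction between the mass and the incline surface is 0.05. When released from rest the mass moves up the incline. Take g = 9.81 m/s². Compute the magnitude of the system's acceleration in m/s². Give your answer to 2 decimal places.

For the mass on the incline: the weight component along the slope is m₁g sin 36.87° = 12.9 × 9.81 × 0.6000 = 75.929 N and the normal force is N = m₁g cos 36.87° = 101.239 N.
Kinetic friction opposes the mass's motion up the incline: f = μN = 0.05 × 101.239 = 5.062 N acting down the slope.
Newton's second law for the mass (up-slope positive): T − 75.929 − 5.062 = 12.9 a. For the hanging bucket (downward positive): 11 × 9.81 − T = 11 a.
Adding the two equations eliminates T: 26.919 = 23.9 a, so a = 1.1263 m/s².

1.13 m/s²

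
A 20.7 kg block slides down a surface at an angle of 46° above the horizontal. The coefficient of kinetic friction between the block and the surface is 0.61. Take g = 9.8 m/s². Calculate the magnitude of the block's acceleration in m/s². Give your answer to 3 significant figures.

2.90 m/s²

Resolving the weight along the incline: the component pulling the block down the slope is mg sin 46° = 20.7 × 9.8 × 0.7193 = 145.917 N, and the normal force is N = mg cos 46° = 20.7 × 9.8 × 0.6947 = 140.927 N.
Kinetic friction acts up the slope with magnitude f = μN = 0.61 × 140.927 = 85.965 N.
Net force along the incline is 145.917 − 85.965 = 59.952 N, so a = 59.952 / 20.7 = 2.8962 m/s².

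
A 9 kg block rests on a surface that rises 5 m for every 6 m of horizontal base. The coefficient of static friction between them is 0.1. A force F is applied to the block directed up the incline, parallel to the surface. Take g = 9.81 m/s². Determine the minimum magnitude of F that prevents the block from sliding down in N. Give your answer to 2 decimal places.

49.74 N

The normal force is N = mg cos 39.81° = 67.826 N. With F at its minimum the block is on the verge of sliding down, so static friction is at its maximum μ_s N = 0.1 × 67.826 = 6.783 N and acts up the slope.
Equilibrium along the incline: F + μ_s N = mg sin 39.81°, so F = 56.522 − 6.783 = 49.739 N.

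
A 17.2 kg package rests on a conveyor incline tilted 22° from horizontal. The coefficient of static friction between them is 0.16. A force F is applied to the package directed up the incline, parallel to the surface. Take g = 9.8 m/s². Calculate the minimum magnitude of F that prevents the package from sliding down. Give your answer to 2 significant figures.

38 N

The normal force is N = mg cos 22° = 156.286 N. With F at its minimum the package is on the verge of sliding down, so static friction is at its maximum μ_s N = 0.16 × 156.286 = 25.006 N and acts up the slope.
Equilibrium along the incline: F + μ_s N = mg sin 22°, so F = 63.144 − 25.006 = 38.138 N.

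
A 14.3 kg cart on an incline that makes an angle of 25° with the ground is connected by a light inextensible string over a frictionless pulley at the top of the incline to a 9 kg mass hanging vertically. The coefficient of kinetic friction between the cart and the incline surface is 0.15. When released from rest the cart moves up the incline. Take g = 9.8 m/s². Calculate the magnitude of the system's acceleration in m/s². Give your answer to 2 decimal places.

For the cart on the incline: the weight component along the slope is m₁g sin 25° = 14.3 × 9.8 × 0.4226 = 59.223 N and the normal force is N = m₁g cos 25° = 127.010 N.
Kinetic friction opposes the cart's motion up the incline: f = μN = 0.15 × 127.010 = 19.052 N acting down the slope.
Newton's second law for the cart (up-slope positive): T − 59.223 − 19.052 = 14.3 a. For the hanging mass (downward positive): 9 × 9.8 − T = 9 a.
Adding the two equations eliminates T: 9.925 = 23.3 a, so a = 0.4260 m/s².

0.43 m/s²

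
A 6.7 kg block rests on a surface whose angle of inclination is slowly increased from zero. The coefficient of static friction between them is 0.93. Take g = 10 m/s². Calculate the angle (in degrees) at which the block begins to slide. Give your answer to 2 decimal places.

42.92°

At the threshold of sliding, static friction is at its maximum μ_s N and exactly balances the weight component along the incline: mg sin θ = μ_s mg cos θ.
Hence tan θ = μ_s = 0.93, so θ = arctan(0.93) = 42.9228°.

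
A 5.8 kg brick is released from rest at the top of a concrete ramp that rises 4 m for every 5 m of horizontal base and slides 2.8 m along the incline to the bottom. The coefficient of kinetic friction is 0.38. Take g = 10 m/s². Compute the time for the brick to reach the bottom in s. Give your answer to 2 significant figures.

1.3 s

The weight component along the incline is mg sin 38.66° = 36.232 N and the normal force is N = mg cos 38.66° = 45.290 N.
Friction up the slope is f = μN = 0.38 × 45.290 = 17.210 N, so the net downslope force is 36.232 − 17.210 = 19.022 N and a = 19.022 / 5.8 = 3.2797 m/s².
Starting from rest, L = ½at², so t = √(2L/a) = √(2 × 2.8 / 3.2797) = 1.3067 s.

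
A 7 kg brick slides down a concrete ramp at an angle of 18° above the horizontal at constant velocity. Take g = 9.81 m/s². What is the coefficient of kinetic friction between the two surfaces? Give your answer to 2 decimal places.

0.32

At constant velocity the net force along the incline is zero: mg sin 18° = μ mg cos 18°.
So μ = tan 18° = 0.3090 / 0.9511 = 0.3249.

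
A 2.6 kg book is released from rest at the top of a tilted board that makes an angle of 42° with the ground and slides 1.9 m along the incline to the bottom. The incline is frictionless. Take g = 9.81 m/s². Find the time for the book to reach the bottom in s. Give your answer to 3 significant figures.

0.761 s

The weight component along the incline is mg sin 42° = 17.067 N and the normal force is N = mg cos 42° = 18.955 N.
With no friction, a = g sin 42° = 6.5642 m/s².
Starting from rest, L = ½at², so t = √(2L/a) = √(2 × 1.9 / 6.5642) = 0.7609 s.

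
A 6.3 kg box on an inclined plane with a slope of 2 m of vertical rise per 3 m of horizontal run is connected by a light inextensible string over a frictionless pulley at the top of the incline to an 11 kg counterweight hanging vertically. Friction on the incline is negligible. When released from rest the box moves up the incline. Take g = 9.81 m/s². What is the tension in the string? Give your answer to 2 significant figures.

For the box on the incline: the weight component along the slope is m₁g sin 33.69° = 6.3 × 9.81 × 0.5547 = 34.282 N and the normal force is N = m₁g cos 33.69° = 51.423 N.
Newton's second law for the box (up-slope positive): T − 34.282 = 6.3 a. For the hanging counterweight (downward positive): 11 × 9.81 − T = 11 a.
Adding the two equations eliminates T: 73.628 = 17.3 a, so a = 4.2560 m/s².
Then from the hanging counterweight's equation, T = 11 × (9.81 − 4.2560) = 61.094 N.

61 N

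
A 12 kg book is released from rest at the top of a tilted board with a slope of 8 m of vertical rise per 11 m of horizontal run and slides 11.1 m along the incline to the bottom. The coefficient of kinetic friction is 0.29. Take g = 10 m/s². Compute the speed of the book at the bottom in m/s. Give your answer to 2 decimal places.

The weight component along the incline is mg sin 36.03° = 70.581 N and the normal force is N = mg cos 36.03° = 97.048 N.
Friction up the slope is f = μN = 0.29 × 97.048 = 28.144 N, so the net downslope force is 70.581 − 28.144 = 42.437 N and a = 42.437 / 12 = 3.5364 m/s².
Starting from rest over a distance of 11.1 m, v² = 2aL = 2 × 3.5364 × 11.1 = 78.5081, so v = 8.8605 m/s.

8.86 m/s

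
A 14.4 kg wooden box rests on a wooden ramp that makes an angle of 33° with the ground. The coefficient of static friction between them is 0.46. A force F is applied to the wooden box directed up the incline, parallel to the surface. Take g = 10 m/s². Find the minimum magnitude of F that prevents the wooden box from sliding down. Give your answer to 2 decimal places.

22.87 N

The normal force is N = mg cos 33° = 120.769 N. With F at its minimum the wooden box is on the verge of sliding down, so static friction is at its maximum μ_s N = 0.46 × 120.769 = 55.554 N and acts up the slope.
Equilibrium along the incline: F + μ_s N = mg sin 33°, so F = 78.428 − 55.554 = 22.874 N.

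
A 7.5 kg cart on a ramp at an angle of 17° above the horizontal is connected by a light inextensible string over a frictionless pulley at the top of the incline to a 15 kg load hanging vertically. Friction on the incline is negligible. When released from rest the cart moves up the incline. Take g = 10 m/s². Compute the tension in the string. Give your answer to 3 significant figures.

For the cart on the incline: the weight component along the slope is m₁g sin 17° = 7.5 × 10 × 0.2924 = 21.930 N and the normal force is N = m₁g cos 17° = 71.723 N.
Newton's second law for the cart (up-slope positive): T − 21.930 = 7.5 a. For the hanging load (downward positive): 15 × 10 − T = 15 a.
Adding the two equations eliminates T: 128.070 = 22.5 a, so a = 5.6920 m/s².
Then from the hanging load's equation, T = 15 × (10 − 5.6920) = 64.620 N.

64.6 N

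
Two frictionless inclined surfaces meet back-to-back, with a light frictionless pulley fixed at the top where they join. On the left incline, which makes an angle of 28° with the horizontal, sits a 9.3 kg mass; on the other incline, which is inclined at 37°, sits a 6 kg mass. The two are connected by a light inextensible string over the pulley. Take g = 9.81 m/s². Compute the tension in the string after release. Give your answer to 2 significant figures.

Resolve each weight along its own incline: the 9.3 kg mass has component 9.3 × 9.81 × sin 28° = 42.831 N down its slope, and the 6 kg mass has 6 × 9.81 × sin 37° = 35.423 N down its slope.
The 9.3 kg side's 42.831 N exceeds the other side's 35.423 N, so that mass slides down and the 6 kg mass slides up. Taking that direction as positive, Newton's second law for the whole system gives 42.831 − 35.423 = (9.3 + 6) a, so a = 7.408 / 15.3 = 0.4842 m/s².
For the 6 kg mass (up-slope positive): T − 35.423 = 6 × 0.4842, so T = 38.328 N.

38 N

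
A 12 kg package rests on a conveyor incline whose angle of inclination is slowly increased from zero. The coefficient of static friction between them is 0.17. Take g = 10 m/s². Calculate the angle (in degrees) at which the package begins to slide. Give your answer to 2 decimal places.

9.65°

At the threshold of sliding, static friction is at its maximum μ_s N and exactly balances the weight component along the incline: mg sin θ = μ_s mg cos θ.
Hence tan θ = μ_s = 0.17, so θ = arctan(0.17) = 9.6480°.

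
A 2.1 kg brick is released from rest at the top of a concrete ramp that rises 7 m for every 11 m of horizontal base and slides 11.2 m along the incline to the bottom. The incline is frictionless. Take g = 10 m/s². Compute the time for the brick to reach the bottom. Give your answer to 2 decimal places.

2.04 s

The weight component along the incline is mg sin 32.47° = 11.274 N and the normal force is N = mg cos 32.47° = 17.717 N.
With no friction, a = g sin 32.47° = 5.3688 m/s².
Starting from rest, L = ½at², so t = √(2L/a) = √(2 × 11.2 / 5.3688) = 2.0426 s.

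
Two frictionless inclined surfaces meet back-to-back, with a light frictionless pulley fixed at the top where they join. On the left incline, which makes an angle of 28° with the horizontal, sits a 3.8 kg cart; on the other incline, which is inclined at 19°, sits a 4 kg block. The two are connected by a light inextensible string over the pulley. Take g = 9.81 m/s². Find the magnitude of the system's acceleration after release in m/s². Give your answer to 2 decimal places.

0.61 m/s²

Resolve each weight along its own incline: the 3.8 kg mass has component 3.8 × 9.81 × sin 28° = 17.501 N down its slope, and the 4 kg mass has 4 × 9.81 × sin 19° = 12.775 N down its slope.
The 3.8 kg side's 17.501 N exceeds the other side's 12.775 N, so that mass slides down and the 4 kg mass slides up. Taking that direction as positive, Newton's second law for the whole system gives 17.501 − 12.775 = (3.8 + 4) a, so a = 4.726 / 7.8 = 0.6059 m/s².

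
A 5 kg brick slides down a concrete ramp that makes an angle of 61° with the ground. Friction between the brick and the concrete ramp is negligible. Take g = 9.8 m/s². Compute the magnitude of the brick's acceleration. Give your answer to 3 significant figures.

8.57 m/s²

Resolving the weight along the incline: the component pulling the brick down the slope is mg sin 61° = 5 × 9.8 × 0.8746 = 42.855 N, and the normal force is N = mg cos 61° = 5 × 9.8 × 0.4848 = 23.755 N.
With no friction the net force along the incline is 42.855 N, so a = g sin 61° = 42.855 / 5 = 8.5710 m/s².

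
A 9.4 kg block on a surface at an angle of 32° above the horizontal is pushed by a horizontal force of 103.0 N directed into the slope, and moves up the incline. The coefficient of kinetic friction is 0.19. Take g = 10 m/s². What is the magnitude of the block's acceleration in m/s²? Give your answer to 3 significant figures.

1.28 m/s²

The horizontal push has components F cos 32° = 103.0 × 0.8480 = 87.344 N up the incline and F sin 32° = 103.0 × 0.5299 = 54.580 N pressing into the surface.
The normal force is therefore N = mg cos 32° + F sin 32° = 79.712 + 54.580 = 134.292 N, and kinetic friction down the slope is μN = 0.19 × 134.292 = 25.515 N.
Along the incline: F cos 32° − mg sin 32° − μN = ma, so 87.344 − 49.811 − 25.515 = 9.4 a, giving a = 1.2785 m/s².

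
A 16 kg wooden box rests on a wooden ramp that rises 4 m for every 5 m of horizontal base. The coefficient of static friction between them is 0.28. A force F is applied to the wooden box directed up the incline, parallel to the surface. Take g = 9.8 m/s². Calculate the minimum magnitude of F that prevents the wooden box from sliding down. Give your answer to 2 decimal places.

The normal force is N = mg cos 38.66° = 122.440 N. With F at its minimum the wooden box is on the verge of sliding down, so static friction is at its maximum μ_s N = 0.28 × 122.440 = 34.283 N and acts up the slope.
Equilibrium along the incline: F + μ_s N = mg sin 38.66°, so F = 97.952 − 34.283 = 63.669 N.

63.67 N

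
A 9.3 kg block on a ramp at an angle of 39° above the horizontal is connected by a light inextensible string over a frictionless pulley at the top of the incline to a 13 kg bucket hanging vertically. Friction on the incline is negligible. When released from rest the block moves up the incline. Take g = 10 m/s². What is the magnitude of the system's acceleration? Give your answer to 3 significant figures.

For the block on the incline: the weight component along the slope is m₁g sin 39° = 9.3 × 10 × 0.6293 = 58.525 N and the normal force is N = m₁g cos 39° = 72.275 N.
Newton's second law for the block (up-slope positive): T − 58.525 = 9.3 a. For the hanging bucket (downward positive): 13 × 10 − T = 13 a.
Adding the two equations eliminates T: 71.475 = 22.3 a, so a = 3.2052 m/s².

3.21 m/s²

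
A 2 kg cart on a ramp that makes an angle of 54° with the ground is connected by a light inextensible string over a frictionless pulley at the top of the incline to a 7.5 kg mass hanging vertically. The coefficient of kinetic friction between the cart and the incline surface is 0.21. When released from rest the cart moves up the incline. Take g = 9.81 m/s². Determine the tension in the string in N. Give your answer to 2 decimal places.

For the cart on the incline: the weight component along the slope is m₁g sin 54° = 2 × 9.81 × 0.8090 = 15.873 N and the normal force is N = m₁g cos 54° = 11.532 N.
Kinetic friction opposes the cart's motion up the incline: f = μN = 0.21 × 11.532 = 2.422 N acting down the slope.
Newton's second law for the cart (up-slope positive): T − 15.873 − 2.422 = 2 a. For the hanging mass (downward positive): 7.5 × 9.81 − T = 7.5 a.
Adding the two equations eliminates T: 55.280 = 9.5 a, so a = 5.8189 m/s².
Then from the hanging mass's equation, T = 7.5 × (9.81 − 5.8189) = 29.933 N.

29.93 N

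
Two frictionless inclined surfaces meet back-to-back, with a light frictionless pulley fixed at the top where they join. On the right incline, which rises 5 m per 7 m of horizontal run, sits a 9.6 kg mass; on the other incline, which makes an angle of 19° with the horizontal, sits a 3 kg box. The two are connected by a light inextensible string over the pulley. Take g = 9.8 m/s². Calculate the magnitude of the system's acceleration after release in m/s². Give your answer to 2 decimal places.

3.58 m/s²

Resolve each weight along its own incline: the 9.6 kg mass has component 9.6 × 9.8 × sin 35.54° = 54.683 N down its slope, and the 3 kg mass has 3 × 9.8 × sin 19° = 9.572 N down its slope.
The 9.6 kg side's 54.683 N exceeds the other side's 9.572 N, so that mass slides down and the 3 kg mass slides up. Taking that direction as positive, Newton's second law for the whole system gives 54.683 − 9.572 = (9.6 + 3) a, so a = 45.111 / 12.6 = 3.5802 m/s².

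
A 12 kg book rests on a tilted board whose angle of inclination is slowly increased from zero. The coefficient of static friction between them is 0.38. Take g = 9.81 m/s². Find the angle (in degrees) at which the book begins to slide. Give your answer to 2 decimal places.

20.81°

At the threshold of sliding, static friction is at its maximum μ_s N and exactly balances the weight component along the incline: mg sin θ = μ_s mg cos θ.
Hence tan θ = μ_s = 0.38, so θ = arctan(0.38) = 20.8068°.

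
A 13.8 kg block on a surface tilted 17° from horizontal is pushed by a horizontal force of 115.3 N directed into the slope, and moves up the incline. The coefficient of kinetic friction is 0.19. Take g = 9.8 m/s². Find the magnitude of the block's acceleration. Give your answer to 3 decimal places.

The horizontal push has components F cos 17° = 115.3 × 0.9563 = 110.261 N up the incline and F sin 17° = 115.3 × 0.2924 = 33.714 N pressing into the surface.
The normal force is therefore N = mg cos 17° + F sin 17° = 129.330 + 33.714 = 163.044 N, and kinetic friction down the slope is μN = 0.19 × 163.044 = 30.978 N.
Along the incline: F cos 17° − mg sin 17° − μN = ma, so 110.261 − 39.544 − 30.978 = 13.8 a, giving a = 2.8796 m/s².

2.880 m/s²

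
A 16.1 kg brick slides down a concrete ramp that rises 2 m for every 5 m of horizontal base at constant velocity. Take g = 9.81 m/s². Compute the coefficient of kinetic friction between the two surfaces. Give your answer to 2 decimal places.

At constant velocity the net force along the incline is zero: mg sin 21.80° = μ mg cos 21.80°.
So μ = tan 21.80° = 0.3714 / 0.9285 = 0.4000.

0.40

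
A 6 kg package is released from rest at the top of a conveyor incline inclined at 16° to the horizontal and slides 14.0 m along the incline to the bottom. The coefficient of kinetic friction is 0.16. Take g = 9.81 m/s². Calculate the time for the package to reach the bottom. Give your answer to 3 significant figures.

The weight component along the incline is mg sin 16° = 16.224 N and the normal force is N = mg cos 16° = 56.580 N.
Friction up the slope is f = μN = 0.16 × 56.580 = 9.053 N, so the net downslope force is 16.224 − 9.053 = 7.171 N and a = 7.171 / 6 = 1.1952 m/s².
Starting from rest, L = ½at², so t = √(2L/a) = √(2 × 14.0 / 1.1952) = 4.8401 s.

4.84 s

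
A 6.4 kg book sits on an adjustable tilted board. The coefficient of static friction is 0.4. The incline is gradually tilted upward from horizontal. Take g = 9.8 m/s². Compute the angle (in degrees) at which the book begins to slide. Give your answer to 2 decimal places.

21.80°

At the threshold of sliding, static friction is at its maximum μ_s N and exactly balances the weight component along the incline: mg sin θ = μ_s mg cos θ.
Hence tan θ = μ_s = 0.4, so θ = arctan(0.4) = 21.8014°.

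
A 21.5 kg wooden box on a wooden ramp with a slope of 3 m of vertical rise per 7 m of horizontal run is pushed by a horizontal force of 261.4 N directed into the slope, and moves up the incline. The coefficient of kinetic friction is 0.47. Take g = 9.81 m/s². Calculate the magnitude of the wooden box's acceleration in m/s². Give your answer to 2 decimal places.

The horizontal push has components F cos 23.20° = 261.4 × 0.9191 = 240.253 N up the incline and F sin 23.20° = 261.4 × 0.3939 = 102.965 N pressing into the surface.
The normal force is therefore N = mg cos 23.20° + F sin 23.20° = 193.852 + 102.965 = 296.817 N, and kinetic friction down the slope is μN = 0.47 × 296.817 = 139.504 N.
Along the incline: F cos 23.20° − mg sin 23.20° − μN = ma, so 240.253 − 83.079 − 139.504 = 21.5 a, giving a = 0.8219 m/s².

0.82 m/s²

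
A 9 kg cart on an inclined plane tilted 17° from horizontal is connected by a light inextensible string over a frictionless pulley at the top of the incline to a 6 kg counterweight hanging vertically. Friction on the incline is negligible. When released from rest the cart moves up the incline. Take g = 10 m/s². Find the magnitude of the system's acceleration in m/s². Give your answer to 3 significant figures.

For the cart on the incline: the weight component along the slope is m₁g sin 17° = 9 × 10 × 0.2924 = 26.316 N and the normal force is N = m₁g cos 17° = 86.067 N.
Newton's second law for the cart (up-slope positive): T − 26.316 = 9 a. For the hanging counterweight (downward positive): 6 × 10 − T = 6 a.
Adding the two equations eliminates T: 33.684 = 15 a, so a = 2.2456 m/s².

2.25 m/s²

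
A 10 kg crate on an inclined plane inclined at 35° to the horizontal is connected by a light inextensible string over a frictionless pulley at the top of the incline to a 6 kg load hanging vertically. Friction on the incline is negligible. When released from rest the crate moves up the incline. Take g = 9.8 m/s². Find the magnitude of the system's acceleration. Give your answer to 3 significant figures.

For the crate on the incline: the weight component along the slope is m₁g sin 35° = 10 × 9.8 × 0.5736 = 56.213 N and the normal force is N = m₁g cos 35° = 80.277 N.
Newton's second law for the crate (up-slope positive): T − 56.213 = 10 a. For the hanging load (downward positive): 6 × 9.8 − T = 6 a.
Adding the two equations eliminates T: 2.587 = 16 a, so a = 0.1617 m/s².

0.162 m/s²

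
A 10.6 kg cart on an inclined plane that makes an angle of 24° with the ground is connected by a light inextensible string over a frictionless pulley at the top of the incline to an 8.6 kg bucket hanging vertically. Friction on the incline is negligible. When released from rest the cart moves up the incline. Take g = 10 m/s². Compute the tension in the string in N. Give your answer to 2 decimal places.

For the cart on the incline: the weight component along the slope is m₁g sin 24° = 10.6 × 10 × 0.4067 = 43.110 N and the normal force is N = m₁g cos 24° = 96.836 N.
Newton's second law for the cart (up-slope positive): T − 43.110 = 10.6 a. For the hanging bucket (downward positive): 8.6 × 10 − T = 8.6 a.
Adding the two equations eliminates T: 42.890 = 19.2 a, so a = 2.2339 m/s².
Then from the hanging bucket's equation, T = 8.6 × (10 − 2.2339) = 66.788 N.

66.79 N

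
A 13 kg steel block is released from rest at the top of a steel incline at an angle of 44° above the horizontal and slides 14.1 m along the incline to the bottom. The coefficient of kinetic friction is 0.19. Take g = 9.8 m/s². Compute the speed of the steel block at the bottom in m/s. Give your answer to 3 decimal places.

The weight component along the incline is mg sin 44° = 88.499 N and the normal force is N = mg cos 44° = 91.644 N.
Friction up the slope is f = μN = 0.19 × 91.644 = 17.412 N, so the net downslope force is 88.499 − 17.412 = 71.087 N and a = 71.087 / 13 = 5.4682 m/s².
Starting from rest over a distance of 14.1 m, v² = 2aL = 2 × 5.4682 × 14.1 = 154.2032, so v = 12.4179 m/s.

12.418 m/s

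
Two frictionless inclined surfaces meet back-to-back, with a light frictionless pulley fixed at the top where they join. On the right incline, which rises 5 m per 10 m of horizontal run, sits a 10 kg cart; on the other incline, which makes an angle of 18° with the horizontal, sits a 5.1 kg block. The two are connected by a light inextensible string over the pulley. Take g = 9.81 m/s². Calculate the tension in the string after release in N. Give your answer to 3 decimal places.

Resolve each weight along its own incline: the 10 kg mass has component 10 × 9.81 × sin 26.57° = 43.872 N down its slope, and the 5.1 kg mass has 5.1 × 9.81 × sin 18° = 15.460 N down its slope.
The 10 kg side's 43.872 N exceeds the other side's 15.460 N, so that mass slides down and the 5.1 kg mass slides up. Taking that direction as positive, Newton's second law for the whole system gives 43.872 − 15.460 = (10 + 5.1) a, so a = 28.412 / 15.1 = 1.8816 m/s².
For the 5.1 kg mass (up-slope positive): T − 15.460 = 5.1 × 1.8816, so T = 25.056 N.

25.056 N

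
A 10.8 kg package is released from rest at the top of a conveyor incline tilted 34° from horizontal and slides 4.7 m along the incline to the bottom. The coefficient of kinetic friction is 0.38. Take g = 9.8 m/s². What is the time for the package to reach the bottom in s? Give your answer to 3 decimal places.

The weight component along the incline is mg sin 34° = 59.185 N and the normal force is N = mg cos 34° = 87.745 N.
Friction up the slope is f = μN = 0.38 × 87.745 = 33.343 N, so the net downslope force is 59.185 − 33.343 = 25.842 N and a = 25.842 / 10.8 = 2.3928 m/s².
Starting from rest, L = ½at², so t = √(2L/a) = √(2 × 4.7 / 2.3928) = 1.9820 s.

1.982 s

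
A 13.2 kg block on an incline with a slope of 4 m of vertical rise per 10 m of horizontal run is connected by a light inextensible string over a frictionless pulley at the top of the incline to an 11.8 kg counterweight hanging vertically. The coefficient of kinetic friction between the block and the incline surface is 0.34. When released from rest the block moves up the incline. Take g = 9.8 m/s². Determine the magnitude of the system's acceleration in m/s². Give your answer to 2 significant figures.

For the block on the incline: the weight component along the slope is m₁g sin 21.80° = 13.2 × 9.8 × 0.3714 = 48.044 N and the normal force is N = m₁g cos 21.80° = 120.108 N.
Kinetic friction opposes the block's motion up the incline: f = μN = 0.34 × 120.108 = 40.837 N acting down the slope.
Newton's second law for the block (up-slope positive): T − 48.044 − 40.837 = 13.2 a. For the hanging counterweight (downward positive): 11.8 × 9.8 − T = 11.8 a.
Adding the two equations eliminates T: 26.759 = 25 a, so a = 1.0704 m/s².

1.1 m/s²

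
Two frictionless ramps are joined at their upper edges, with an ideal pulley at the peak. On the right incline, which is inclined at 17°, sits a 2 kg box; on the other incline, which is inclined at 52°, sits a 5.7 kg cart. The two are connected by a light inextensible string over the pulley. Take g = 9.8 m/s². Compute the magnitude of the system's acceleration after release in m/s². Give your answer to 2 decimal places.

4.97 m/s²

Resolve each weight along its own incline: the 2 kg mass has component 2 × 9.8 × sin 17° = 5.730 N down its slope, and the 5.7 kg mass has 5.7 × 9.8 × sin 52° = 44.018 N down its slope.
The 5.7 kg side's 44.018 N exceeds the other side's 5.730 N, so that mass slides down and the 2 kg mass slides up. Taking that direction as positive, Newton's second law for the whole system gives 44.018 − 5.730 = (2 + 5.7) a, so a = 38.288 / 7.7 = 4.9725 m/s².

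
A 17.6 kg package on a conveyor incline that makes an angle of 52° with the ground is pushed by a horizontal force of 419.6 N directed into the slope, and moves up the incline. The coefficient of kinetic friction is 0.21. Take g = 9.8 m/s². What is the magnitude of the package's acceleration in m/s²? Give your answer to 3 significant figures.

The horizontal push has components F cos 52° = 419.6 × 0.6157 = 258.348 N up the incline and F sin 52° = 419.6 × 0.7880 = 330.645 N pressing into the surface.
The normal force is therefore N = mg cos 52° + F sin 52° = 106.196 + 330.645 = 436.841 N, and kinetic friction down the slope is μN = 0.21 × 436.841 = 91.737 N.
Along the incline: F cos 52° − mg sin 52° − μN = ma, so 258.348 − 135.914 − 91.737 = 17.6 a, giving a = 1.7441 m/s².

1.74 m/s²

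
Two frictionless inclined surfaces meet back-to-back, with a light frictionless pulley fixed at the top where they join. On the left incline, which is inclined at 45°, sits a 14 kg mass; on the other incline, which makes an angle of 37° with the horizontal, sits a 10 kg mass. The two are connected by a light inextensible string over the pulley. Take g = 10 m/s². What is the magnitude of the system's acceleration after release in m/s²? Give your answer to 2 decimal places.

1.62 m/s²

Resolve each weight along its own incline: the 14 kg mass has component 14 × 10 × sin 45° = 98.995 N down its slope, and the 10 kg mass has 10 × 10 × sin 37° = 60.182 N down its slope.
The 14 kg side's 98.995 N exceeds the other side's 60.182 N, so that mass slides down and the 10 kg mass slides up. Taking that direction as positive, Newton's second law for the whole system gives 98.995 − 60.182 = (14 + 10) a, so a = 38.813 / 24 = 1.6172 m/s².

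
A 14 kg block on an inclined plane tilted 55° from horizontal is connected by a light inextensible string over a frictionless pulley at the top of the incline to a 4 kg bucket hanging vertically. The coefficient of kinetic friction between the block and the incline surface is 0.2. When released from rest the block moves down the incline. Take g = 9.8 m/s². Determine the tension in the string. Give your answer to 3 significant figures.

For the block on the incline: the weight component along the slope is m₁g sin 55° = 14 × 9.8 × 0.8192 = 112.394 N and the normal force is N = m₁g cos 55° = 78.695 N.
Kinetic friction opposes the block's motion down the incline: f = μN = 0.2 × 78.695 = 15.739 N acting up the slope.
Newton's second law for the block (down-slope positive): 112.394 − 15.739 − T = 14 a. For the hanging bucket (upward positive): T − 4 × 9.8 = 4 a.
Adding the two equations eliminates T: 57.455 = 18 a, so a = 3.1919 m/s².
Then from the hanging bucket's equation, T = 4 × (9.8 + 3.1919) = 51.968 N.

52.0 N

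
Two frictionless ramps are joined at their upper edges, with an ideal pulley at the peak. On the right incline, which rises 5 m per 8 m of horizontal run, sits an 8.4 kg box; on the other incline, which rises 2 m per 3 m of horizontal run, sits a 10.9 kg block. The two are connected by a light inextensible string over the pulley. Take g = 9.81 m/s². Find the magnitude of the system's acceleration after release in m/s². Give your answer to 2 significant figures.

0.81 m/s²

Resolve each weight along its own incline: the 8.4 kg mass has component 8.4 × 9.81 × sin 32.01° = 43.674 N down its slope, and the 10.9 kg mass has 10.9 × 9.81 × sin 33.69° = 59.314 N down its slope.
The 10.9 kg side's 59.314 N exceeds the other side's 43.674 N, so that mass slides down and the 8.4 kg mass slides up. Taking that direction as positive, Newton's second law for the whole system gives 59.314 − 43.674 = (8.4 + 10.9) a, so a = 15.640 / 19.3 = 0.8104 m/s².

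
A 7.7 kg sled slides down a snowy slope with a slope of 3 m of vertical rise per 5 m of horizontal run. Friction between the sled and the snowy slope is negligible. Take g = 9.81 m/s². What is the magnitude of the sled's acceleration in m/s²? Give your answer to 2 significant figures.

Resolving the weight along the incline: the component pulling the sled down the slope is mg sin 30.96° = 7.7 × 9.81 × 0.5145 = 38.864 N, and the normal force is N = mg cos 30.96° = 7.7 × 9.81 × 0.8575 = 64.773 N.
With no friction the net force along the incline is 38.864 N, so a = g sin 30.96° = 38.864 / 7.7 = 5.0473 m/s².

5.0 m/s²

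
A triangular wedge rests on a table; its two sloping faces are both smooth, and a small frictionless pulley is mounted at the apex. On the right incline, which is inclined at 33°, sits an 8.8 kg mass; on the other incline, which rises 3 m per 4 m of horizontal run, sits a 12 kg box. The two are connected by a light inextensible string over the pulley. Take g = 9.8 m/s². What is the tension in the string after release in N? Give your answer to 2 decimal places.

Resolve each weight along its own incline: the 8.8 kg mass has component 8.8 × 9.8 × sin 33° = 46.970 N down its slope, and the 12 kg mass has 12 × 9.8 × sin 36.87° = 70.560 N down its slope.
The 12 kg side's 70.560 N exceeds the other side's 46.970 N, so that mass slides down and the 8.8 kg mass slides up. Taking that direction as positive, Newton's second law for the whole system gives 70.560 − 46.970 = (8.8 + 12) a, so a = 23.590 / 20.8 = 1.1341 m/s².
For the 8.8 kg mass (up-slope positive): T − 46.970 = 8.8 × 1.1341, so T = 56.950 N.

56.95 N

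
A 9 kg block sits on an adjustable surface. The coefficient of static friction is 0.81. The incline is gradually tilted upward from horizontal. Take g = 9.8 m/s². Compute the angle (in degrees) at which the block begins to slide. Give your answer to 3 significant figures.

39.0°

At the threshold of sliding, static friction is at its maximum μ_s N and exactly balances the weight component along the incline: mg sin θ = μ_s mg cos θ.
Hence tan θ = μ_s = 0.81, so θ = arctan(0.81) = 39.0075°.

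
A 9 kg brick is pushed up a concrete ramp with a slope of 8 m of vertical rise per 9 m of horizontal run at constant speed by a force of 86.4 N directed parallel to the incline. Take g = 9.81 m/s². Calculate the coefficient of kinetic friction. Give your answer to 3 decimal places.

At constant speed ΣF = 0 along the incline. The applied 86.4 N acts up the slope; the weight component mg sin 41.63° = 58.657 N and kinetic friction μN both act down the slope.
So 86.4 = 58.657 + μ × 65.989, giving μ = (86.4 − 58.657) / 65.989 = 0.4204.

0.420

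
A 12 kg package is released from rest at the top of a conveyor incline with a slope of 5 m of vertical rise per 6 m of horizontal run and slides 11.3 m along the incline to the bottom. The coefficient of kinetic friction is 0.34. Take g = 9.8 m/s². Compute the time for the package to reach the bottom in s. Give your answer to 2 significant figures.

The weight component along the incline is mg sin 39.81° = 75.286 N and the normal force is N = mg cos 39.81° = 90.343 N.
Friction up the slope is f = μN = 0.34 × 90.343 = 30.717 N, so the net downslope force is 75.286 − 30.717 = 44.569 N and a = 44.569 / 12 = 3.7141 m/s².
Starting from rest, L = ½at², so t = √(2L/a) = √(2 × 11.3 / 3.7141) = 2.4668 s.

2.5 s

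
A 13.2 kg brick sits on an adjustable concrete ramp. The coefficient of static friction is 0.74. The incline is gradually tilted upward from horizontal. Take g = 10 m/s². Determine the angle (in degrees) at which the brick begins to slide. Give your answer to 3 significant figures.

At the threshold of sliding, static friction is at its maximum μ_s N and exactly balances the weight component along the incline: mg sin θ = μ_s mg cos θ.
Hence tan θ = μ_s = 0.74, so θ = arctan(0.74) = 36.5014°.

36.5°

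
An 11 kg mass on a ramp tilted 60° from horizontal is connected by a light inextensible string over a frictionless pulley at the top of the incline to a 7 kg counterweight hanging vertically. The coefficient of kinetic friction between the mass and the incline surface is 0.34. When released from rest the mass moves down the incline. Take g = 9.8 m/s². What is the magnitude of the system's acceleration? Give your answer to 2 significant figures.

For the mass on the incline: the weight component along the slope is m₁g sin 60° = 11 × 9.8 × 0.8660 = 93.355 N and the normal force is N = m₁g cos 60° = 53.900 N.
Kinetic friction opposes the mass's motion down the incline: f = μN = 0.34 × 53.900 = 18.326 N acting up the slope.
Newton's second law for the mass (down-slope positive): 93.355 − 18.326 − T = 11 a. For the hanging counterweight (upward positive): T − 7 × 9.8 = 7 a.
Adding the two equations eliminates T: 6.429 = 18 a, so a = 0.3572 m/s².

0.36 m/s²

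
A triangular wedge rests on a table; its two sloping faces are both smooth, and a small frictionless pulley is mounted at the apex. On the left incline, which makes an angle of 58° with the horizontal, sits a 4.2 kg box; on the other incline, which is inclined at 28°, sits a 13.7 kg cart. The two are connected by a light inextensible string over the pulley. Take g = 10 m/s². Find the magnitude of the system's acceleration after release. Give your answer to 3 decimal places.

Resolve each weight along its own incline: the 4.2 kg mass has component 4.2 × 10 × sin 58° = 35.618 N down its slope, and the 13.7 kg mass has 13.7 × 10 × sin 28° = 64.318 N down its slope.
The 13.7 kg side's 64.318 N exceeds the other side's 35.618 N, so that mass slides down and the 4.2 kg mass slides up. Taking that direction as positive, Newton's second law for the whole system gives 64.318 − 35.618 = (4.2 + 13.7) a, so a = 28.700 / 17.9 = 1.6034 m/s².

1.603 m/s²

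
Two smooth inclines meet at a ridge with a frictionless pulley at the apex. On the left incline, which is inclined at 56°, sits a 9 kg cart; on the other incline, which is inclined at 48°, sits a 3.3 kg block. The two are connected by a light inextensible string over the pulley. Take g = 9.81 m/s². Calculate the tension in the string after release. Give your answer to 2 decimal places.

37.24 N

Resolve each weight along its own incline: the 9 kg mass has component 9 × 9.81 × sin 56° = 73.196 N down its slope, and the 3.3 kg mass has 3.3 × 9.81 × sin 48° = 24.058 N down its slope.
The 9 kg side's 73.196 N exceeds the other side's 24.058 N, so that mass slides down and the 3.3 kg mass slides up. Taking that direction as positive, Newton's second law for the whole system gives 73.196 − 24.058 = (9 + 3.3) a, so a = 49.138 / 12.3 = 3.9950 m/s².
For the 3.3 kg mass (up-slope positive): T − 24.058 = 3.3 × 3.9950, so T = 37.242 N.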